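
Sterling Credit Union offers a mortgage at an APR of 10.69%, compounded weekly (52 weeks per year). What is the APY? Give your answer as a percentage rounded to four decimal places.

EAR = (1 + 0.1069/52)^52 − 1.
= (1 + 0.002056)^52 − 1 = 1.112701 − 1 = 11.2701%.

11.2701%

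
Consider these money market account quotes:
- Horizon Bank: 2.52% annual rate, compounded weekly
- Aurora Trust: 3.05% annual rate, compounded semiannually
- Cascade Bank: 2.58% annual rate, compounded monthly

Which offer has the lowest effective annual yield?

Horizon Bank

Horizon Bank: (1 + 0.0252/52)^52 − 1 = 2.551%
Aurora Trust: (1 + 0.0305/2)^2 − 1 = 3.073%
Cascade Bank: (1 + 0.0258/12)^12 − 1 = 2.611%
The lowest effective annual rate is Horizon Bank at 2.551%.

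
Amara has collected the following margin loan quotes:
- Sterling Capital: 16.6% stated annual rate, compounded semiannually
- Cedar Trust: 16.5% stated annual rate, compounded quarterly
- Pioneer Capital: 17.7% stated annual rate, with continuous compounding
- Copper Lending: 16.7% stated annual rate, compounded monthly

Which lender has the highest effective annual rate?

Sterling Capital: (1 + 0.166/2)^2 − 1 = 17.289%
Cedar Trust: (1 + 0.165/4)^4 − 1 = 17.549%
Pioneer Capital: e^0.177 − 1 = 19.363%
Copper Lending: (1 + 0.167/12)^12 − 1 = 18.039%
The highest effective annual rate is Pioneer Capital at 19.363%.

Pioneer Capital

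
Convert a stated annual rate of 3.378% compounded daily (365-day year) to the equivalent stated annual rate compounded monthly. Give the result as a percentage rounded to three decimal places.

3.383%

EAR = (1 + 0.03378/365)^365 − 1 = 0.034355.
Solve (1 + r/12)^12 = 1.034355: r/12 = 1.034355^(1/12) − 1 = 0.002819, so r = 0.033826 = 3.383%.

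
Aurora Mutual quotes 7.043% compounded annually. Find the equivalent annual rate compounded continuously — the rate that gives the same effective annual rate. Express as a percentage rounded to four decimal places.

Compounded annually, EAR = nominal = 0.070430.
Equivalent continuous rate: r = ln(1 + 0.070430) = 0.068060 = 6.8060%.

6.8060%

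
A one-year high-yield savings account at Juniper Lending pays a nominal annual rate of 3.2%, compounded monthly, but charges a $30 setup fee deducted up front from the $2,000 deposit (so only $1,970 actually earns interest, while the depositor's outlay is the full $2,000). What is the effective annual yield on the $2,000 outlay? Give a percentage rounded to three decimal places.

Value after one year: 1,970 × (1 + 0.032/12)^12 = 1,970 × 1.032474 = $2,033.97.
Effective yield on the $2,000 outlay: 2,033.97 / 2,000 − 1 = 0.016986 = 1.699%.

1.699%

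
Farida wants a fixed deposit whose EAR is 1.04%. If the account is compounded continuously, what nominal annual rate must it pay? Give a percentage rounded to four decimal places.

1.0346%

Continuous: nominal r satisfies e^r − 1 = 0.0104.
r = ln(1 + 0.0104) = ln(1.0104) = 0.010346 = 1.0346%.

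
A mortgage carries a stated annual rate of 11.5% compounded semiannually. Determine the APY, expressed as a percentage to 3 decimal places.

11.831%

EAR = (1 + 0.115/2)^2 − 1.
= (1 + 0.057500)^2 − 1 = 1.118306 − 1 = 11.831%.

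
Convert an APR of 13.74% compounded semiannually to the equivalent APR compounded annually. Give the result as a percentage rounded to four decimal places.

14.2120%

EAR = (1 + 0.1374/2)^2 − 1 = 0.142120.
Compounded annually, the equivalent nominal rate is the EAR itself: 14.2120%.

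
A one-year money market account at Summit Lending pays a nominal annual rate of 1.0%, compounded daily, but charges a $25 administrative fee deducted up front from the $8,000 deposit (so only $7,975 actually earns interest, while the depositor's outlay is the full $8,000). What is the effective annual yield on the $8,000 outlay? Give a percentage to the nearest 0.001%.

Value after one year: 7,975 × (1 + 0.010/365)^365 = 7,975 × 1.010050 = $8,055.15.
Effective yield on the $8,000 outlay: 8,055.15 / 8,000 − 1 = 0.006894 = 0.689%.

0.689%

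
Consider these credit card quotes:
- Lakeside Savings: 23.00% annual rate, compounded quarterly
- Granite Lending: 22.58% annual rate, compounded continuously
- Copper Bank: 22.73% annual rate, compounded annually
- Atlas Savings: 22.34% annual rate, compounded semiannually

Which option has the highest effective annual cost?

Lakeside Savings: (1 + 0.2300/4)^4 − 1 = 25.061%
Granite Lending: e^0.2258 − 1 = 25.332%
Copper Bank: compounded annually, EAR = 22.730%
Atlas Savings: (1 + 0.2234/2)^2 − 1 = 23.588%
The highest effective annual rate is Granite Lending at 25.332%.

Granite Lending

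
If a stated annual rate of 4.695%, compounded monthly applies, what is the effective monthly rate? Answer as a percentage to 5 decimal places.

0.39125%

With a nominal annual rate compounded monthly, the periodic rate is the nominal rate divided by 12.
i = 0.04695 / 12 = 0.0039125 = 0.39125%.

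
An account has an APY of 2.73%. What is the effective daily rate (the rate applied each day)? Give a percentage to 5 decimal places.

The per-day rate i satisfies (1 + i)^365 = 1 + 0.0273.
i = 1.0273^(1/365) − 1 = 0.0000738 = 0.00738%.

0.00738%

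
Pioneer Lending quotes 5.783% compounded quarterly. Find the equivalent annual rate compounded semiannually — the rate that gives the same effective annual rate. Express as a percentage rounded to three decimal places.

EAR = (1 + 0.05783/4)^4 − 1 = 0.059096.
Solve (1 + r/2)^2 = 1.059096: r/2 = 1.059096^(1/2) − 1 = 0.029124, so r = 0.058248 = 5.825%.

5.825%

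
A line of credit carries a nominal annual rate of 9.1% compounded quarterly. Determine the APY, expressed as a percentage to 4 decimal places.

EAR = (1 + 0.091/4)^4 − 1.
= (1 + 0.022750)^4 − 1 = 1.094153 − 1 = 9.4153%.

9.4153%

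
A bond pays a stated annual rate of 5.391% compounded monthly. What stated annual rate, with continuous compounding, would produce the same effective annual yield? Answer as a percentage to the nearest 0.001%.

5.379%

EAR = (1 + 0.05391/12)^12 − 1 = 0.055262.
Equivalent continuous rate: r = ln(1 + 0.055262) = 0.053789 = 5.379%.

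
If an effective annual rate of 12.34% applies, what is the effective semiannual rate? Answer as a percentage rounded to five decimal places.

The per-half-year rate i satisfies (1 + i)^2 = 1 + 0.1234.
i = 1.1234^(1/2) − 1 = 0.0599057 = 5.99057%.

5.99057%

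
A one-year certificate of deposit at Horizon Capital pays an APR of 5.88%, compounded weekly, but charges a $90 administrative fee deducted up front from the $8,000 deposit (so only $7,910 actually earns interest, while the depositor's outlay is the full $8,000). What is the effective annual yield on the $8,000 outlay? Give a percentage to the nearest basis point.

4.86%

Value after one year: 7,910 × (1 + 0.0588/52)^52 = 7,910 × 1.060528 = $8,388.78.
Effective yield on the $8,000 outlay: 8,388.78 / 8,000 − 1 = 0.048597 = 4.86%.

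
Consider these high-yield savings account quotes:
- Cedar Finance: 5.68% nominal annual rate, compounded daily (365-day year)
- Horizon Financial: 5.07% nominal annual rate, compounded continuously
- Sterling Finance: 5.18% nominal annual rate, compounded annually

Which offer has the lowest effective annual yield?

Cedar Finance: (1 + 0.0568/365)^365 − 1 = 5.844%
Horizon Financial: e^0.0507 − 1 = 5.201%
Sterling Finance: compounded annually, EAR = 5.180%
The lowest effective annual rate is Sterling Finance at 5.180%.

Sterling Finance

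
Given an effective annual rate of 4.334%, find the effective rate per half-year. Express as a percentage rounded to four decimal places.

2.1440%

The per-half-year rate i satisfies (1 + i)^2 = 1 + 0.04334.
i = 1.04334^(1/2) − 1 = 0.0214402 = 2.1440%.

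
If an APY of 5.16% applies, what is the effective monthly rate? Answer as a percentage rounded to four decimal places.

The per-month rate i satisfies (1 + i)^12 = 1 + 0.0516.
i = 1.0516^(1/12) − 1 = 0.0042015 = 0.4202%.

0.4202%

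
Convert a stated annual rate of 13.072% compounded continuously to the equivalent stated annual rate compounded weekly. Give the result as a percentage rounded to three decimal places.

EAR under continuous compounding: e^0.13072 − 1 = 0.139649.
Solve (1 + r/52)^52 = 1.139649: r/52 = 1.139649^(1/52) − 1 = 0.002517, so r = 0.130884 = 13.088%.

13.088%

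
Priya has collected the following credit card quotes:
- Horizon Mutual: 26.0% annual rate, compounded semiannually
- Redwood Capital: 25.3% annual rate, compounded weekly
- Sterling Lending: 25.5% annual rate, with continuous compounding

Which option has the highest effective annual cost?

Horizon Mutual: (1 + 0.260/2)^2 − 1 = 27.690%
Redwood Capital: (1 + 0.253/52)^52 − 1 = 28.709%
Sterling Lending: e^0.255 − 1 = 29.046%
The highest effective annual rate is Sterling Lending at 29.046%.

Sterling Lending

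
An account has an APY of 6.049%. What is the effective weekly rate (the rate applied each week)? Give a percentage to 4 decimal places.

0.1130%

The per-week rate i satisfies (1 + i)^52 = 1 + 0.06049.
i = 1.06049^(1/52) − 1 = 0.0011301 = 0.1130%.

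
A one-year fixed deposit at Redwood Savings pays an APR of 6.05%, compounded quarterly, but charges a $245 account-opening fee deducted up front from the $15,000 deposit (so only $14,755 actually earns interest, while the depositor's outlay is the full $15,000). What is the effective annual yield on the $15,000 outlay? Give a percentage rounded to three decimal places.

Value after one year: 14,755 × (1 + 0.0605/4)^4 = 14,755 × 1.061886 = $15,668.14.
Effective yield on the $15,000 outlay: 15,668.14 / 15,000 − 1 = 0.044542 = 4.454%.

4.454%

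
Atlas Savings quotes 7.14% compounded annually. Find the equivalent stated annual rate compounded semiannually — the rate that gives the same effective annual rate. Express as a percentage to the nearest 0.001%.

7.017%

Compounded annually, EAR = nominal = 0.071400.
Solve (1 + r/2)^2 = 1.071400: r/2 = 1.071400^(1/2) − 1 = 0.035085, so r = 0.070169 = 7.017%.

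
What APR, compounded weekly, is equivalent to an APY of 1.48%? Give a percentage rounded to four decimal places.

1.4694%

(1 + r/52)^52 − 1 = 0.0148, so 1 + r/52 = 1.0148^(1/52).
r/52 = 0.000283, so r = 0.014694 = 1.4694%.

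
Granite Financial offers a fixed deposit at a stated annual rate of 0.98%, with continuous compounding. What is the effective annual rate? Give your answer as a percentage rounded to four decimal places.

With continuous compounding, EAR = e^0.0098 − 1.
e^0.0098 = 1.009848, so EAR = 0.009848 = 0.9848%.

0.9848%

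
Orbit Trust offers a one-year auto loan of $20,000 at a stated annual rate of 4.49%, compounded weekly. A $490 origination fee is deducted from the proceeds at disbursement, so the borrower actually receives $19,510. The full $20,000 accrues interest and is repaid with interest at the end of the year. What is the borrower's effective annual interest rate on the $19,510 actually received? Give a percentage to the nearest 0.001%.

Amount owed after one year: 20,000 × (1 + 0.0449/52)^52 = 20,000 × 1.045903 = $20,918.06.
Effective rate on net proceeds: 20,918.06 / 19,510 − 1 = 0.072171 = 7.217%.

7.217%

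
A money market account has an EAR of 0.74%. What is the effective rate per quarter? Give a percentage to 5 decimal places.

The per-quarter rate i satisfies (1 + i)^4 = 1 + 0.0074.
i = 1.0074^(1/4) − 1 = 0.0018449 = 0.18449%.

0.18449%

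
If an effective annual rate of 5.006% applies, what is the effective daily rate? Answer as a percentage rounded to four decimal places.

The per-day rate i satisfies (1 + i)^365 = 1 + 0.05006.
i = 1.05006^(1/365) − 1 = 0.0001338 = 0.0134%.

0.0134%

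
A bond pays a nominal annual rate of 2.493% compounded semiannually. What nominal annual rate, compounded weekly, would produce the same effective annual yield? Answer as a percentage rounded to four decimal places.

EAR = (1 + 0.02493/2)^2 − 1 = 0.025085.
Solve (1 + r/52)^52 = 1.025085: r/52 = 1.025085^(1/52) − 1 = 0.000477, so r = 0.024782 = 2.4782%.

2.4782%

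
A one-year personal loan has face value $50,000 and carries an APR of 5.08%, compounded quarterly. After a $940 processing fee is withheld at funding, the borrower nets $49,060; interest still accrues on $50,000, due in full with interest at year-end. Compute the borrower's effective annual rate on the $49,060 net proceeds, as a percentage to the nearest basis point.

7.19%

Amount owed after one year: 50,000 × (1 + 0.0508/4)^4 = 50,000 × 1.051776 = $52,588.80.
Effective rate on net proceeds: 52,588.80 / 49,060 − 1 = 0.071928 = 7.19%.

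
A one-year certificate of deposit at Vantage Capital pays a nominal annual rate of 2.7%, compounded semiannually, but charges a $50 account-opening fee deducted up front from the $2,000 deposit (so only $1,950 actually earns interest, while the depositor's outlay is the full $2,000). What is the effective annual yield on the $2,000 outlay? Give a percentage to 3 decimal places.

Value after one year: 1,950 × (1 + 0.027/2)^2 = 1,950 × 1.027182 = $2,003.01.
Effective yield on the $2,000 outlay: 2,003.01 / 2,000 − 1 = 0.001503 = 0.150%.

0.150%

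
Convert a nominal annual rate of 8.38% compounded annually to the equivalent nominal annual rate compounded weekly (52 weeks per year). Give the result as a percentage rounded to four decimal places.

Compounded annually, EAR = nominal = 0.083800.
Solve (1 + r/52)^52 = 1.083800: r/52 = 1.083800^(1/52) − 1 = 0.001549, so r = 0.080536 = 8.0536%.

8.0536%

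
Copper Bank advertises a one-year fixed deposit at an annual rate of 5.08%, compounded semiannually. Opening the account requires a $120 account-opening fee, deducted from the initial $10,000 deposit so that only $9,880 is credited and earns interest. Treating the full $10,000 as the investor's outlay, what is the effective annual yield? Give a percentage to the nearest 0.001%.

3.883%

Value after one year: 9,880 × (1 + 0.0508/2)^2 = 9,880 × 1.051445 = $10,388.28.
Effective yield on the $10,000 outlay: 10,388.28 / 10,000 − 1 = 0.038828 = 3.883%.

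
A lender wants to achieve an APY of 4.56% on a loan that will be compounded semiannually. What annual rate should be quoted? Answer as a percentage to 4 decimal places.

4.5092%

(1 + r/2)^2 − 1 = 0.0456, so 1 + r/2 = 1.0456^(1/2).
r/2 = 0.022546, so r = 0.045092 = 4.5092%.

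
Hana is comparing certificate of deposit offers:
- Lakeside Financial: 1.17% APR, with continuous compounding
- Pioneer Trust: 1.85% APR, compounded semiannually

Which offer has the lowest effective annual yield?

Lakeside Financial

Lakeside Financial: e^0.0117 − 1 = 1.177%
Pioneer Trust: (1 + 0.0185/2)^2 − 1 = 1.859%
The lowest effective annual rate is Lakeside Financial at 1.177%.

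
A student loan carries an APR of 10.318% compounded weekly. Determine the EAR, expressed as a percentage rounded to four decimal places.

10.8578%

EAR = (1 + 0.10318/52)^52 − 1.
= (1 + 0.001984)^52 − 1 = 1.108578 − 1 = 10.8578%.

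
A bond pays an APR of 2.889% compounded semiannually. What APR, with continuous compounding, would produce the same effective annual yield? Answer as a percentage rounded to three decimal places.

EAR = (1 + 0.02889/2)^2 − 1 = 0.029099.
Equivalent continuous rate: r = ln(1 + 0.029099) = 0.028683 = 2.868%.

2.868%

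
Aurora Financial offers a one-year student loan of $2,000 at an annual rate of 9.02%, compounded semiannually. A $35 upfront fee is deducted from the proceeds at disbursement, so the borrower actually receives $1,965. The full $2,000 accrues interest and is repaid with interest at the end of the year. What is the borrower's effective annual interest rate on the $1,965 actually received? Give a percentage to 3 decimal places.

Amount owed after one year: 2,000 × (1 + 0.0902/2)^2 = 2,000 × 1.092234 = $2,184.47.
Effective rate on net proceeds: 2,184.47 / 1,965 − 1 = 0.111689 = 11.169%.

11.169%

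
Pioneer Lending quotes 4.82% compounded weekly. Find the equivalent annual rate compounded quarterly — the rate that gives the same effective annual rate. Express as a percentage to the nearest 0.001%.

4.847%

EAR = (1 + 0.0482/52)^52 − 1 = 0.049357.
Solve (1 + r/4)^4 = 1.049357: r/4 = 1.049357^(1/4) − 1 = 0.012117, so r = 0.048469 = 4.847%.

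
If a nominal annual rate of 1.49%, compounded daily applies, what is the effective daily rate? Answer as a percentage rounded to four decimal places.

With a nominal annual rate compounded daily, the periodic rate is the nominal rate divided by 365.
i = 0.0149 / 365 = 0.0000408 = 0.0041%.

0.0041%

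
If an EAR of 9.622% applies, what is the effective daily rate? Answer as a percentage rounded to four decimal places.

0.0252%

The per-day rate i satisfies (1 + i)^365 = 1 + 0.09622.
i = 1.09622^(1/365) − 1 = 0.0002517 = 0.0252%.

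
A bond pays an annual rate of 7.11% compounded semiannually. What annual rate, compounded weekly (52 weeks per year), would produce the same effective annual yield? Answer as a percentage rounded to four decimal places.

EAR = (1 + 0.0711/2)^2 − 1 = 0.072364.
Solve (1 + r/52)^52 = 1.072364: r/52 = 1.072364^(1/52) − 1 = 0.001344, so r = 0.069912 = 6.9912%.

6.9912%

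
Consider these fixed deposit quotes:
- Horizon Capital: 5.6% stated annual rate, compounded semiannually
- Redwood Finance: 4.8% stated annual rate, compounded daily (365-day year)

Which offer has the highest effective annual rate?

Horizon Capital: (1 + 0.056/2)^2 − 1 = 5.678%
Redwood Finance: (1 + 0.048/365)^365 − 1 = 4.917%
The highest effective annual rate is Horizon Capital at 5.678%.

Horizon Capital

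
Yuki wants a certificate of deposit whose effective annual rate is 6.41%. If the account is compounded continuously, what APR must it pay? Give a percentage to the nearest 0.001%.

Continuous: nominal r satisfies e^r − 1 = 0.0641.
r = ln(1 + 0.0641) = ln(1.0641) = 0.062129 = 6.213%.

6.213%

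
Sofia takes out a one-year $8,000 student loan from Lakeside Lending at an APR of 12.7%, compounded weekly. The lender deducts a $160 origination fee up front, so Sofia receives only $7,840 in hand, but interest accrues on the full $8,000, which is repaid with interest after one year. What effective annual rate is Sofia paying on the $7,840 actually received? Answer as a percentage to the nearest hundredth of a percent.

Amount owed after one year: 8,000 × (1 + 0.127/52)^52 = 8,000 × 1.135241 = $9,081.93.
Effective rate on net proceeds: 9,081.93 / 7,840 − 1 = 0.158409 = 15.84%.

15.84%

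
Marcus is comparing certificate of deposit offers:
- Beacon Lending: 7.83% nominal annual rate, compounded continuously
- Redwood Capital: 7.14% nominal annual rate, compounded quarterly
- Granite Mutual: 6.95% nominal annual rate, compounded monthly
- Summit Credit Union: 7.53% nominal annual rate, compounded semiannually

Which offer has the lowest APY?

Granite Mutual

Beacon Lending: e^0.0783 − 1 = 8.145%
Redwood Capital: (1 + 0.0714/4)^4 − 1 = 7.333%
Granite Mutual: (1 + 0.0695/12)^12 − 1 = 7.176%
Summit Credit Union: (1 + 0.0753/2)^2 − 1 = 7.672%
The lowest effective annual rate is Granite Mutual at 7.176%.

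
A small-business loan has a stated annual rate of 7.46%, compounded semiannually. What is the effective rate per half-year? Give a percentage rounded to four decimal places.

3.7300%

With a nominal annual rate compounded semiannually, the periodic rate is the nominal rate divided by 2.
i = 0.0746 / 2 = 0.0373000 = 3.7300%.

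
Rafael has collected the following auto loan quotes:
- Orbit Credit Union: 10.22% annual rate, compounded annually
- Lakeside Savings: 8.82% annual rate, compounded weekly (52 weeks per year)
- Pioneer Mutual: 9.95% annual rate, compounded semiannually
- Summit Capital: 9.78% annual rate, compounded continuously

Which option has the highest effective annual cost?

Orbit Credit Union: compounded annually, EAR = 10.220%
Lakeside Savings: (1 + 0.0882/52)^52 − 1 = 9.212%
Pioneer Mutual: (1 + 0.0995/2)^2 − 1 = 10.198%
Summit Capital: e^0.0978 − 1 = 10.274%
The highest effective annual rate is Summit Capital at 10.274%.

Summit Capital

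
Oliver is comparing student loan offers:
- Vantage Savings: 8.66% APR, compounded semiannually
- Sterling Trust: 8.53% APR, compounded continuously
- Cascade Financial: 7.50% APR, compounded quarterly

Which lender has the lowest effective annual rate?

Cascade Financial

Vantage Savings: (1 + 0.0866/2)^2 − 1 = 8.847%
Sterling Trust: e^0.0853 − 1 = 8.904%
Cascade Financial: (1 + 0.0750/4)^4 − 1 = 7.714%
The lowest effective annual rate is Cascade Financial at 7.714%.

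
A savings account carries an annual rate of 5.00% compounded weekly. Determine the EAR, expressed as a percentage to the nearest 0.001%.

5.125%

EAR = (1 + 0.0500/52)^52 − 1.
= 1.051246 − 1 = 5.125%.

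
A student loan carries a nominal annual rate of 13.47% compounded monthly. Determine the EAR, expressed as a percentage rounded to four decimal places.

EAR = (1 + 0.1347/12)^12 − 1.
= (1 + 0.011225)^12 − 1 = 1.143335 − 1 = 14.3335%.

14.3335%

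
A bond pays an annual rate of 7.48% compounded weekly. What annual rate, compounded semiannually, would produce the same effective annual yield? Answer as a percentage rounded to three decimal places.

EAR = (1 + 0.0748/52)^52 − 1 = 0.077611.
Solve (1 + r/2)^2 = 1.077611: r/2 = 1.077611^(1/2) − 1 = 0.038080, so r = 0.076161 = 7.616%.

7.616%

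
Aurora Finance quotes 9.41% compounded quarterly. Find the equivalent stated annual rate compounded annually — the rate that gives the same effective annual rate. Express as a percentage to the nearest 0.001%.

EAR = (1 + 0.0941/4)^4 − 1 = 0.097473.
Compounded annually, the equivalent nominal rate is the EAR itself: 9.747%.

9.747%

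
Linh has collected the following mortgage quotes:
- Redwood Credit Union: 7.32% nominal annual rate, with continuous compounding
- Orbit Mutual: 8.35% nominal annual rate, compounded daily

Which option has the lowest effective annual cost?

Redwood Credit Union: e^0.0732 − 1 = 7.595%
Orbit Mutual: (1 + 0.0835/365)^365 − 1 = 8.707%
The lowest effective annual rate is Redwood Credit Union at 7.595%.

Redwood Credit Union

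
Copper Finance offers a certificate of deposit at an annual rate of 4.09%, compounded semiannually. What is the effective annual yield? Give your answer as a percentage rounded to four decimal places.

4.1318%

EAR = (1 + 0.0409/2)^2 − 1.
= (1 + 0.020450)^2 − 1 = 1.041318 − 1 = 4.1318%.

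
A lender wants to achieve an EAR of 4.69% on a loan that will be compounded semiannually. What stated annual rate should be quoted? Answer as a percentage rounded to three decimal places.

4.636%

(1 + r/2)^2 − 1 = 0.0469, so 1 + r/2 = 1.0469^(1/2).
r/2 = 0.023181, so r = 0.046363 = 4.636%.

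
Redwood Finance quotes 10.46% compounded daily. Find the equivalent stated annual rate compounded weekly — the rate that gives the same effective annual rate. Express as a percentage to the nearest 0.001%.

10.469%

EAR = (1 + 0.1046/365)^365 − 1 = 0.110250.
Solve (1 + r/52)^52 = 1.110250: r/52 = 1.110250^(1/52) − 1 = 0.002013, so r = 0.104690 = 10.469%.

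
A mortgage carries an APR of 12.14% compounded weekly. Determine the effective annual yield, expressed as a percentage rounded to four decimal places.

EAR = (1 + 0.1214/52)^52 − 1.
= (1 + 0.002335)^52 − 1 = 1.128917 − 1 = 12.8917%.

12.8917%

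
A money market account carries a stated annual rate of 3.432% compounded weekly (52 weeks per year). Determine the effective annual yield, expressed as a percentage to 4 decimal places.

EAR = (1 + 0.03432/52)^52 − 1.
= (1 + 0.000660)^52 − 1 = 1.034904 − 1 = 3.4904%.

3.4904%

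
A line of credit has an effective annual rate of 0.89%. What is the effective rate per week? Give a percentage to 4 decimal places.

The per-week rate i satisfies (1 + i)^52 = 1 + 0.0089.
i = 1.0089^(1/52) − 1 = 0.0001704 = 0.0170%.

0.0170%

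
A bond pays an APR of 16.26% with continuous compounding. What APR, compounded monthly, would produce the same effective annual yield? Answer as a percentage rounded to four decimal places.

EAR under continuous compounding: e^0.1626 − 1 = 0.176566.
Solve (1 + r/12)^12 = 1.176566: r/12 = 1.176566^(1/12) − 1 = 0.013642, so r = 0.163707 = 16.3707%.

16.3707%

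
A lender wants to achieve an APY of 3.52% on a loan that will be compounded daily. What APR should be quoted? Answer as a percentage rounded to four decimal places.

3.4596%

(1 + r/365)^365 − 1 = 0.0352, so 1 + r/365 = 1.0352^(1/365).
r/365 = 0.000095, so r = 0.034596 = 3.4596%.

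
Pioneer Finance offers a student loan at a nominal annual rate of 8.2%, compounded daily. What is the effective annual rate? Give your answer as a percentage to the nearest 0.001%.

8.545%

EAR = (1 + 0.082/365)^365 − 1.
= 1.085446 − 1 = 8.545%.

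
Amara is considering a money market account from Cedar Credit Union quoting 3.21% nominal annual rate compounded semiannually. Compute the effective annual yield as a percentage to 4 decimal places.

EAR = (1 + 0.0321/2)^2 − 1.
= (1 + 0.016050)^2 − 1 = 1.032358 − 1 = 3.2358%.

3.2358%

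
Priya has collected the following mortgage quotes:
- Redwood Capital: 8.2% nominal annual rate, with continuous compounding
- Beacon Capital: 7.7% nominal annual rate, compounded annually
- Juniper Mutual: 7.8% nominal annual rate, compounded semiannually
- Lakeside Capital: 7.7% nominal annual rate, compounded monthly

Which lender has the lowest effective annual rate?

Redwood Capital: e^0.082 − 1 = 8.546%
Beacon Capital: compounded annually, EAR = 7.700%
Juniper Mutual: (1 + 0.078/2)^2 − 1 = 7.952%
Lakeside Capital: (1 + 0.077/12)^12 − 1 = 7.978%
The lowest effective annual rate is Beacon Capital at 7.700%.

Beacon Capital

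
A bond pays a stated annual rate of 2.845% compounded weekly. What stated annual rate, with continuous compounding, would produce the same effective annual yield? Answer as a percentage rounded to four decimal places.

EAR = (1 + 0.02845/52)^52 − 1 = 0.028851.
Equivalent continuous rate: r = ln(1 + 0.028851) = 0.028442 = 2.8442%.

2.8442%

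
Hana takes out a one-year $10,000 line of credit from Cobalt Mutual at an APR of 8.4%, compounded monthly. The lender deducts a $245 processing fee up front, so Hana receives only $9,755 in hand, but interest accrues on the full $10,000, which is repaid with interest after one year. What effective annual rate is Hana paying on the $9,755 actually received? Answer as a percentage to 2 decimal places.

Amount owed after one year: 10,000 × (1 + 0.084/12)^12 = 10,000 × 1.087311 = $10,873.11.
Effective rate on net proceeds: 10,873.11 / 9,755 − 1 = 0.114619 = 11.46%.

11.46%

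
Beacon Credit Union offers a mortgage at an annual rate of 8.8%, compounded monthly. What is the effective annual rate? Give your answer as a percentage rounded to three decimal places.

9.164%

EAR = (1 + 0.088/12)^12 − 1.
= (1 + 0.007333)^12 − 1 = 1.091638 − 1 = 9.164%.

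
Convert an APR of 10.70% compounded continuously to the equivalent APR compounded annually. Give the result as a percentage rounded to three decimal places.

EAR under continuous compounding: e^0.1070 − 1 = 0.112934.
Compounded annually, the equivalent nominal rate is the EAR itself: 11.293%.

11.293%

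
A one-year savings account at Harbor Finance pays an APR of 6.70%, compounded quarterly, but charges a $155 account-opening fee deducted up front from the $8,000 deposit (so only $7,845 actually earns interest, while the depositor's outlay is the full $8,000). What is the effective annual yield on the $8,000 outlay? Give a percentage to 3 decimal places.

4.800%

Value after one year: 7,845 × (1 + 0.0670/4)^4 = 7,845 × 1.068702 = $8,383.97.
Effective yield on the $8,000 outlay: 8,383.97 / 8,000 − 1 = 0.047996 = 4.800%.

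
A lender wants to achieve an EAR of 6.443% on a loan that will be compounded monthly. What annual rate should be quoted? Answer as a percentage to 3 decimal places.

(1 + r/12)^12 − 1 = 0.06443, so 1 + r/12 = 1.06443^(1/12).
r/12 = 0.005217, so r = 0.062602 = 6.260%.

6.260%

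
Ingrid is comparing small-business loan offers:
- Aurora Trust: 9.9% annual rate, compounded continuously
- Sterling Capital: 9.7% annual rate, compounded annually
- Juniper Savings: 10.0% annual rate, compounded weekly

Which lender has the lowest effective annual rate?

Sterling Capital

Aurora Trust: e^0.099 − 1 = 10.407%
Sterling Capital: compounded annually, EAR = 9.700%
Juniper Savings: (1 + 0.100/52)^52 − 1 = 10.506%
The lowest effective annual rate is Sterling Capital at 9.700%.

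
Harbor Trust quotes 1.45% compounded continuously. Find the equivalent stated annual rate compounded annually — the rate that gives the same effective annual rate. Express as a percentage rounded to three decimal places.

1.461%

EAR under continuous compounding: e^0.0145 − 1 = 0.014606.
Compounded annually, the equivalent nominal rate is the EAR itself: 1.461%.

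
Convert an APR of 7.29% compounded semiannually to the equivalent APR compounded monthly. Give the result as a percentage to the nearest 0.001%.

EAR = (1 + 0.0729/2)^2 − 1 = 0.074229.
Solve (1 + r/12)^12 = 1.074229: r/12 = 1.074229^(1/12) − 1 = 0.005985, so r = 0.071817 = 7.182%.

7.182%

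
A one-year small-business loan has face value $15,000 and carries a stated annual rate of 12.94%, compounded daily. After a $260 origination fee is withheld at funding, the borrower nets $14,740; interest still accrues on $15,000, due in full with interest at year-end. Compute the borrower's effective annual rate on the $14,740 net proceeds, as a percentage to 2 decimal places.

Amount owed after one year: 15,000 × (1 + 0.1294/365)^365 = 15,000 × 1.138119 = $17,071.79.
Effective rate on net proceeds: 17,071.79 / 14,740 − 1 = 0.158195 = 15.82%.

15.82%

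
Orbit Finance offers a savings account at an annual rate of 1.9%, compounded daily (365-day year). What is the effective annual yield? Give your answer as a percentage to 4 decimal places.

1.9181%

EAR = (1 + 0.019/365)^365 − 1.
= (1 + 0.000052)^365 − 1 = 1.019181 − 1 = 1.9181%.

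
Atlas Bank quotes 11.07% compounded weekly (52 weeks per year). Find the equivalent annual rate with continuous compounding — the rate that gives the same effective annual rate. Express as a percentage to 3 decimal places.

EAR = (1 + 0.1107/52)^52 − 1 = 0.116928.
Equivalent continuous rate: r = ln(1 + 0.116928) = 0.110582 = 11.058%.

11.058%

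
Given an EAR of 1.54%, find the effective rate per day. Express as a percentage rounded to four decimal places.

0.0042%

The per-day rate i satisfies (1 + i)^365 = 1 + 0.0154.
i = 1.0154^(1/365) − 1 = 0.0000419 = 0.0042%.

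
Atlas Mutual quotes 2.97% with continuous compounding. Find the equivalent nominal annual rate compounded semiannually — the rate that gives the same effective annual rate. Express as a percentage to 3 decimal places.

EAR under continuous compounding: e^0.0297 − 1 = 0.030145.
Solve (1 + r/2)^2 = 1.030145: r/2 = 1.030145^(1/2) − 1 = 0.014961, so r = 0.029922 = 2.992%.

2.992%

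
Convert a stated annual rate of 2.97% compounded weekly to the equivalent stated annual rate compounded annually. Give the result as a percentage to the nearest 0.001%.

3.014%

EAR = (1 + 0.0297/52)^52 − 1 = 0.030137.
Compounded annually, the equivalent nominal rate is the EAR itself: 3.014%.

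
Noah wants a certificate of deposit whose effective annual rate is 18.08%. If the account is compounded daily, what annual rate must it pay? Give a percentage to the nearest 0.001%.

16.623%

(1 + r/365)^365 − 1 = 0.1808, so 1 + r/365 = 1.1808^(1/365).
r/365 = 0.000455, so r = 0.166230 = 16.623%.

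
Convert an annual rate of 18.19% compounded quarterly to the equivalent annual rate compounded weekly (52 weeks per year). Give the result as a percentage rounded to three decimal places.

17.819%

EAR = (1 + 0.1819/4)^4 − 1 = 0.194688.
Solve (1 + r/52)^52 = 1.194688: r/52 = 1.194688^(1/52) − 1 = 0.003427, so r = 0.178190 = 17.819%.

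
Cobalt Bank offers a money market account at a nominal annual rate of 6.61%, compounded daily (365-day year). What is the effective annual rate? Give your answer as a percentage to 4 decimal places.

6.8327%

EAR = (1 + 0.0661/365)^365 − 1.
= (1 + 0.000181)^365 − 1 = 1.068327 − 1 = 6.8327%.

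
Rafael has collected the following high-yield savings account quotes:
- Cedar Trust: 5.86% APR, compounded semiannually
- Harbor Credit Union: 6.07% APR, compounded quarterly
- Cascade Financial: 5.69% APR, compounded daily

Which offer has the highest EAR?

Cedar Trust: (1 + 0.0586/2)^2 − 1 = 5.946%
Harbor Credit Union: (1 + 0.0607/4)^4 − 1 = 6.210%
Cascade Financial: (1 + 0.0569/365)^365 − 1 = 5.855%
The highest effective annual rate is Harbor Credit Union at 6.210%.

Harbor Credit Union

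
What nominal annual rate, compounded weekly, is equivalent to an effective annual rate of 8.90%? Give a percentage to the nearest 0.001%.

8.533%

(1 + r/52)^52 − 1 = 0.0890, so 1 + r/52 = 1.0890^(1/52).
r/52 = 0.001641, so r = 0.085330 = 8.533%.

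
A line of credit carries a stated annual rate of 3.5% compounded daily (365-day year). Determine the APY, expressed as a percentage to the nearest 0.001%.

3.562%

EAR = (1 + 0.035/365)^365 − 1.
= 1.035618 − 1 = 3.562%.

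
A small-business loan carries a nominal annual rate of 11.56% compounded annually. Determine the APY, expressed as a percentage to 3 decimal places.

Annual compounding means the effective rate equals the nominal rate: 11.560%.

11.560%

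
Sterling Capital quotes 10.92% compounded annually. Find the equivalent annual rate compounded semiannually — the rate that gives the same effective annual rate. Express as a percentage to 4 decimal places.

10.6371%

Compounded annually, EAR = nominal = 0.109200.
Solve (1 + r/2)^2 = 1.109200: r/2 = 1.109200^(1/2) − 1 = 0.053186, so r = 0.106371 = 10.6371%.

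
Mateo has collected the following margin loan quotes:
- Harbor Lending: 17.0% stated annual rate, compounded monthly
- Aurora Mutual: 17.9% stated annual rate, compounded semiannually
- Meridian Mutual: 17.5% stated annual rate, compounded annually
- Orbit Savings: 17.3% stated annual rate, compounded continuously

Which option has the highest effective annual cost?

Harbor Lending: (1 + 0.170/12)^12 − 1 = 18.389%
Aurora Mutual: (1 + 0.179/2)^2 − 1 = 18.701%
Meridian Mutual: compounded annually, EAR = 17.500%
Orbit Savings: e^0.173 − 1 = 18.887%
The highest effective annual rate is Orbit Savings at 18.887%.

Orbit Savings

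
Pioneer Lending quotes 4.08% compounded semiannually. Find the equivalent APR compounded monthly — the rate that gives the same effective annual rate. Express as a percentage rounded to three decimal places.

EAR = (1 + 0.0408/2)^2 − 1 = 0.041216.
Solve (1 + r/12)^12 = 1.041216: r/12 = 1.041216^(1/12) − 1 = 0.003371, so r = 0.040457 = 4.046%.

4.046%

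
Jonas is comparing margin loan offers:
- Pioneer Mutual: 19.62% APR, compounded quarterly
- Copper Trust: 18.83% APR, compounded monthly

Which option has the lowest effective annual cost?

Copper Trust

Pioneer Mutual: (1 + 0.1962/4)^4 − 1 = 21.111%
Copper Trust: (1 + 0.1883/12)^12 − 1 = 20.543%
The lowest effective annual rate is Copper Trust at 20.543%.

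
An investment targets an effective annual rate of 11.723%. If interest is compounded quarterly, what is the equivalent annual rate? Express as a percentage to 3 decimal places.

(1 + r/4)^4 − 1 = 0.11723, so 1 + r/4 = 1.11723^(1/4).
r/4 = 0.028101, so r = 0.112403 = 11.240%.

11.240%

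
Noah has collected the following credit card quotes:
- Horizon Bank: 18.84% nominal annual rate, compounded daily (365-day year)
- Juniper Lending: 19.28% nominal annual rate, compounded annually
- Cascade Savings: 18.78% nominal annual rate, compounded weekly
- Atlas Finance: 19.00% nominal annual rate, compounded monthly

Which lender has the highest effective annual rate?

Horizon Bank: (1 + 0.1884/365)^365 − 1 = 20.726%
Juniper Lending: compounded annually, EAR = 19.280%
Cascade Savings: (1 + 0.1878/52)^52 − 1 = 20.618%
Atlas Finance: (1 + 0.1900/12)^12 − 1 = 20.745%
The highest effective annual rate is Atlas Finance at 20.745%.

Atlas Finance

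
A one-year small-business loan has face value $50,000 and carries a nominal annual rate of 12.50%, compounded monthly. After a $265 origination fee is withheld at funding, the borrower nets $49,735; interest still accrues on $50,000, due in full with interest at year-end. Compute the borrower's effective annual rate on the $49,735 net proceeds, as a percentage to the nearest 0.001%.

13.845%

Amount owed after one year: 50,000 × (1 + 0.1250/12)^12 = 50,000 × 1.132416 = $56,620.80.
Effective rate on net proceeds: 56,620.80 / 49,735 − 1 = 0.138450 = 13.845%.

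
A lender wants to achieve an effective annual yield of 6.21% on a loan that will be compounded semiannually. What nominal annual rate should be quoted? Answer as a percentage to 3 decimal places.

6.116%

(1 + r/2)^2 − 1 = 0.0621, so 1 + r/2 = 1.0621^(1/2).
r/2 = 0.030582, so r = 0.061165 = 6.116%.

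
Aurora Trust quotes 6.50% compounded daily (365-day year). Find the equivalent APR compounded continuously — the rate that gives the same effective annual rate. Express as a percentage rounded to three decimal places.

6.499%

EAR = (1 + 0.0650/365)^365 − 1 = 0.067153.
Equivalent continuous rate: r = ln(1 + 0.067153) = 0.064994 = 6.499%.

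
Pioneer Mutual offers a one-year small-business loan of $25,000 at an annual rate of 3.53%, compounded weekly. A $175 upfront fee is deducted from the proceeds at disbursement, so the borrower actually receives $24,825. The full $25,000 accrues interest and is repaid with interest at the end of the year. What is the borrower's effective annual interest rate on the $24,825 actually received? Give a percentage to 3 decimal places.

4.322%

Amount owed after one year: 25,000 × (1 + 0.0353/52)^52 = 25,000 × 1.035918 = $25,897.95.
Effective rate on net proceeds: 25,897.95 / 24,825 − 1 = 0.043221 = 4.322%.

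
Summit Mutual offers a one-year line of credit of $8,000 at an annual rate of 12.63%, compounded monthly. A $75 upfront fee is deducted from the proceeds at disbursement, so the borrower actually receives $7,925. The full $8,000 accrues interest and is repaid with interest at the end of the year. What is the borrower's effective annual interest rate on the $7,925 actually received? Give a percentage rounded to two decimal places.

14.46%

Amount owed after one year: 8,000 × (1 + 0.1263/12)^12 = 8,000 × 1.133874 = $9,070.99.
Effective rate on net proceeds: 9,070.99 / 7,925 − 1 = 0.144605 = 14.46%.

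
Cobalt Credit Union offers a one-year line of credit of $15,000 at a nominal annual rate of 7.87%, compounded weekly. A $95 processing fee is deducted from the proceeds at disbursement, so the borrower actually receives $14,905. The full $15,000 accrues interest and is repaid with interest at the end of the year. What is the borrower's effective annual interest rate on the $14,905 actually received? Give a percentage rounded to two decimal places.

8.87%

Amount owed after one year: 15,000 × (1 + 0.0787/52)^52 = 15,000 × 1.081815 = $16,227.23.
Effective rate on net proceeds: 16,227.23 / 14,905 − 1 = 0.088711 = 8.87%.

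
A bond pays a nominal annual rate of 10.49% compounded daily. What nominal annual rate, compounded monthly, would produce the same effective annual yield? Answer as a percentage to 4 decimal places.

10.5345%

EAR = (1 + 0.1049/365)^365 − 1 = 0.110583.
Solve (1 + r/12)^12 = 1.110583: r/12 = 1.110583^(1/12) − 1 = 0.008779, so r = 0.105345 = 10.5345%.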